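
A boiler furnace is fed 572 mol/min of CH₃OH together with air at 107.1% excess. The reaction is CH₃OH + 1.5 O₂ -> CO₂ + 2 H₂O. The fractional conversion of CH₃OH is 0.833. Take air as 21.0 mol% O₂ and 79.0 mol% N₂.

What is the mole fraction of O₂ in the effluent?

0.115

Stoichiometric O₂ = 1.5 × 572 = 858 mol/min; O₂ fed = 858 × 2.071 = 1777 mol/min.
N₂ fed = 1777 × 79/21 = 6685 mol/min.
Fuel reacted = 0.833 × 572 → ξ = 476.5 mol/min.
Outlet (n = n₀ + ν ξ):
  CH₃OH: 572 − 1(476.5) = 95.52
  O₂: 1777 − 1.5(476.5) = 1062
  N₂: 6685 (inert)
  CO₂: 0 + 1(476.5) = 476.5
  H₂O: 0 + 2(476.5) = 953
Total out = 9272 mol/min; y_O₂ = 1062 / 9272 = 0.1146.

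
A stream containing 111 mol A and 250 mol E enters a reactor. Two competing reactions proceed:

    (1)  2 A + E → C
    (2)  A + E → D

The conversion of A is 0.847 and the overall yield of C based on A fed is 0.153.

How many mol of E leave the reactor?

173 mol

Yield of C: 1ξ₁ / 111 = 0.153 → ξ₁ = 16.98 mol.
Conversion of A: 2ξ₁ + 1ξ₂ = 0.847 × 111 = 94.02 → ξ₂ = 60.05 mol.
Outlet amounts (n = n₀ + Σ ν·ξ):
  A: 111 − 2(16.98) − 1(60.05) = 16.98
  E: 250 − 1(16.98) − 1(60.05) = 173
  C: 0 + 1(16.98) = 16.98
  D: 0 + 1(60.05) = 60.05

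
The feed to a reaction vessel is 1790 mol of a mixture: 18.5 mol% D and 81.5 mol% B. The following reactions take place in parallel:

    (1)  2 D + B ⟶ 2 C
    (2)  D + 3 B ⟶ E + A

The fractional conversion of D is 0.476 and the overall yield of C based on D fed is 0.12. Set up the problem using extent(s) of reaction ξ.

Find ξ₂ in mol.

Yield of C: 2ξ₁ / 331.1 = 0.12 → ξ₁ = 19.87 mol.
Conversion of D: 2ξ₁ + 1ξ₂ = 0.476 × 331.1 = 157.6 → ξ₂ = 117.9 mol.
Outlet amounts (n = n₀ + Σ ν·ξ):
  D: 331.1 − 2(19.87) − 1(117.9) = 173.5
  B: 1459 − 1(19.87) − 3(117.9) = 1085
  C: 0 + 2(19.87) = 39.74
  E: 0 + 1(117.9) = 117.9
  A: 0 + 1(117.9) = 117.9

ξ₂ = 118 mol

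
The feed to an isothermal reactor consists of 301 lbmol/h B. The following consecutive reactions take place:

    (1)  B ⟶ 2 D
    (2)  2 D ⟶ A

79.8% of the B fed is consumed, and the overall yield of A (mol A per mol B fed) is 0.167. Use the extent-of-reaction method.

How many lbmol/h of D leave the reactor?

380 lbmol/h

Conversion of B: B consumed = 1ξ₁ = 0.798 × 301 → ξ₁ = 240.2 lbmol/h.
Yield of A: 1ξ₂ / 301 = 0.167 → ξ₂ = 50.27 lbmol/h.
Outlet amounts (n = n₀ + Σ ν·ξ):
  B: 301 − 1(240.2) = 60.8
  D: 0 + 2(240.2) − 2(50.27) = 379.9
  A: 0 + 1(50.27) = 50.27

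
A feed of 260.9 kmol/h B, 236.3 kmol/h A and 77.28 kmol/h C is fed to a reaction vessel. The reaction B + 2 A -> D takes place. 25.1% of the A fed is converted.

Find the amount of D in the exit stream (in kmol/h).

29.7 kmol/h

A reacted = 0.251 × 236.3 = 59.31 kmol/h; ν_A = −2, so ξ = 59.31/2 = 29.66 kmol/h.
Outlet amounts (n = n₀ + ν ξ):
  B: 260.9 − 1(29.66) = 231.2
  A: 236.3 − 2(29.66) = 177
  D: 0 + 1(29.66) = 29.66
  C: 77.28 (inert)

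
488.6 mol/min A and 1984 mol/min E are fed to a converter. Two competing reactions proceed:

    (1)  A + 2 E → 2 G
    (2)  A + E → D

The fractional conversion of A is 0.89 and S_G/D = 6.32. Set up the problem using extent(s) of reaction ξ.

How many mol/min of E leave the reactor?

1220 mol/min

Conversion of A: A consumed = 0.89 × 488.6 = 434.9 mol/min = 1ξ₁ + 1ξ₂.
Selectivity: 2ξ₁ / (1ξ₂) = 6.32 → ξ₁ = 3.16 ξ₂.
Substitute: (1·3.16 + 1) ξ₂ = 434.9 → ξ₂ = 104.5 mol/min, ξ₁ = 330.3 mol/min.
Outlet amounts (n = n₀ + Σ ν·ξ):
  A: 488.6 − 1(330.3) − 1(104.5) = 53.75
  E: 1984 − 2(330.3) − 1(104.5) = 1219
  G: 0 + 2(330.3) = 660.6
  D: 0 + 1(104.5) = 104.5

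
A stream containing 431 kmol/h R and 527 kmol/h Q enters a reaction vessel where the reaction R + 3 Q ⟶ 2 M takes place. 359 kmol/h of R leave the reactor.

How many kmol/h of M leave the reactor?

For R: n = n₀ − 1ξ → 359 = 431 − 1ξ, giving ξ = 72 kmol/h.
Outlet amounts (n = n₀ + ν ξ):
  R: 431 − 1(72) = 359
  Q: 527 − 3(72) = 311
  M: 0 + 2(72) = 144

144 kmol/h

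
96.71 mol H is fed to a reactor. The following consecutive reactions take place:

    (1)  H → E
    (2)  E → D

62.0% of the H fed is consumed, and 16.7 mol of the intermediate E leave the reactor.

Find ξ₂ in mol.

ξ₂ = 43.3 mol

Conversion of H: H consumed = 1ξ₁ = 0.62 × 96.71 → ξ₁ = 59.96 mol.
E balance: n_E = 0 + 1ξ₁ − 1ξ₂ = 16.7 → ξ₂ = (1·59.96 − 16.7)/1 = 43.26 mol.
Outlet amounts (n = n₀ + Σ ν·ξ):
  H: 96.71 − 1(59.96) = 36.75
  E: 0 + 1(59.96) − 1(43.26) = 16.7
  D: 0 + 1(43.26) = 43.26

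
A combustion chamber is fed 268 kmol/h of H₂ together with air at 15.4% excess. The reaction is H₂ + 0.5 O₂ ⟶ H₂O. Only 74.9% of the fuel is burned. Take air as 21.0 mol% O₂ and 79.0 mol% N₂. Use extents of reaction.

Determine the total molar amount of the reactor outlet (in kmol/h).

Stoichiometric O₂ = 0.5 × 268 = 134 kmol/h; O₂ fed = 134 × 1.154 = 154.6 kmol/h.
N₂ fed = 154.6 × 79/21 = 581.7 kmol/h.
Fuel reacted = 0.749 × 268 → ξ = 200.7 kmol/h.
Outlet (n = n₀ + ν ξ):
  H₂: 268 − 1(200.7) = 67.27
  O₂: 154.6 − 0.5(200.7) = 54.27
  N₂: 581.7 (inert)
  H₂O: 0 + 1(200.7) = 200.7
Total out = 67.27 + 54.27 + 581.7 + 200.7 = 904 kmol/h.

904 kmol/h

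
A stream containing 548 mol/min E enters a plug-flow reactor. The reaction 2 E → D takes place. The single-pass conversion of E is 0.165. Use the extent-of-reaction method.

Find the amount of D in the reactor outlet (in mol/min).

45.2 mol/min

E reacted = 0.165 × 548 = 90.42 mol/min; ν_E = −2, so ξ = 90.42/2 = 45.21 mol/min.
Outlet amounts (n = n₀ + ν ξ):
  E: 548 − 2(45.21) = 457.6
  D: 0 + 1(45.21) = 45.21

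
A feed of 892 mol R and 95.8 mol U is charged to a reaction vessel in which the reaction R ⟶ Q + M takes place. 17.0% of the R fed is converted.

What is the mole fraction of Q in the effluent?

0.133

R reacted = 0.17 × 892 = 151.6 mol; ν_R = −1, so ξ = 151.6/1 = 151.6 mol.
Outlet amounts (n = n₀ + ν ξ):
  R: 892 − 1(151.6) = 740.4
  Q: 0 + 1(151.6) = 151.6
  M: 0 + 1(151.6) = 151.6
  U: 95.8 (inert)
Total out = 1139 mol; y_Q = 151.6 / 1139 = 0.1331.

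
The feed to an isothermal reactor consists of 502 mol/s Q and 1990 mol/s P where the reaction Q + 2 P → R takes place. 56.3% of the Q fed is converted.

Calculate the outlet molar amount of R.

Q reacted = 0.563 × 502 = 282.6 mol/s; ν_Q = −1, so ξ = 282.6/1 = 282.6 mol/s.
Outlet amounts (n = n₀ + ν ξ):
  Q: 502 − 1(282.6) = 219.4
  P: 1990 − 2(282.6) = 1425
  R: 0 + 1(282.6) = 282.6

283 mol/s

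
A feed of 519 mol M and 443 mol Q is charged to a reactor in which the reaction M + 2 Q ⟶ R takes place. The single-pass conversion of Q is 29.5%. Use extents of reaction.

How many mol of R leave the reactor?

Q reacted = 0.295 × 443 = 130.7 mol; ν_Q = −2, so ξ = 130.7/2 = 65.34 mol.
Outlet amounts (n = n₀ + ν ξ):
  M: 519 − 1(65.34) = 453.7
  Q: 443 − 2(65.34) = 312.3
  R: 0 + 1(65.34) = 65.34

65.3 mol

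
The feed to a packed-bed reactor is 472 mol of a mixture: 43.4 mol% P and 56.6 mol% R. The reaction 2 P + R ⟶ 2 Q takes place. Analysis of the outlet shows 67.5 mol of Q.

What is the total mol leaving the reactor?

438 mol

For Q: n = n₀ + 2ξ → 67.5 = 0 + 2ξ, giving ξ = 33.75 mol.
Outlet amounts (n = n₀ + ν ξ):
  P: 204.8 − 2(33.75) = 137.3
  R: 267.2 − 1(33.75) = 233.4
  Q: 0 + 2(33.75) = 67.5
Total out = 137.3 + 233.4 + 67.5 = 438.2 mol.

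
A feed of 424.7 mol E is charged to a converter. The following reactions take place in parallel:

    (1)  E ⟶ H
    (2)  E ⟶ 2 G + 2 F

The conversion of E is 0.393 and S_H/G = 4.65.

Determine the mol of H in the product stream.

151 mol

Conversion of E: E consumed = 0.393 × 424.7 = 166.9 mol = 1ξ₁ + 1ξ₂.
Selectivity: 1ξ₁ / (2ξ₂) = 4.65 → ξ₁ = 9.3 ξ₂.
Substitute: (1·9.3 + 1) ξ₂ = 166.9 → ξ₂ = 16.2 mol, ξ₁ = 150.7 mol.
Outlet amounts (n = n₀ + Σ ν·ξ):
  E: 424.7 − 1(150.7) − 1(16.2) = 257.8
  H: 0 + 1(150.7) = 150.7
  G: 0 + 2(16.2) = 32.41
  F: 0 + 2(16.2) = 32.41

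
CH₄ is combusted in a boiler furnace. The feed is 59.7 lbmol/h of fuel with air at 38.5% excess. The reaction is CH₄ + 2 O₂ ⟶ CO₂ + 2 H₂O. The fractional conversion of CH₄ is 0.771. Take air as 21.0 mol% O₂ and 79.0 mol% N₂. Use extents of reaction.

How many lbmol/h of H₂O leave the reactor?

92.1 lbmol/h

Stoichiometric O₂ = 2 × 59.7 = 119.4 lbmol/h; O₂ fed = 119.4 × 1.385 = 165.4 lbmol/h.
N₂ fed = 165.4 × 79/21 = 622.1 lbmol/h.
Fuel reacted = 0.771 × 59.7 → ξ = 46.03 lbmol/h.
Outlet (n = n₀ + ν ξ):
  CH₄: 59.7 − 1(46.03) = 13.67
  O₂: 165.4 − 2(46.03) = 73.31
  N₂: 622.1 (inert)
  CO₂: 0 + 1(46.03) = 46.03
  H₂O: 0 + 2(46.03) = 92.06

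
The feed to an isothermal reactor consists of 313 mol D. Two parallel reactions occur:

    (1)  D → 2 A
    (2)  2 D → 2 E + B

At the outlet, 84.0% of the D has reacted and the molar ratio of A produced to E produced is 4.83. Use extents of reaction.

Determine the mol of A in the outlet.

Conversion of D: D consumed = 0.84 × 313 = 262.9 mol = 1ξ₁ + 2ξ₂.
Selectivity: 2ξ₁ / (2ξ₂) = 4.83 → ξ₁ = 4.83 ξ₂.
Substitute: (1·4.83 + 2) ξ₂ = 262.9 → ξ₂ = 38.49 mol, ξ₁ = 185.9 mol.
Outlet amounts (n = n₀ + Σ ν·ξ):
  D: 313 − 1(185.9) − 2(38.49) = 50.08
  A: 0 + 2(185.9) = 371.9
  E: 0 + 2(38.49) = 76.99
  B: 0 + 1(38.49) = 38.49

372 mol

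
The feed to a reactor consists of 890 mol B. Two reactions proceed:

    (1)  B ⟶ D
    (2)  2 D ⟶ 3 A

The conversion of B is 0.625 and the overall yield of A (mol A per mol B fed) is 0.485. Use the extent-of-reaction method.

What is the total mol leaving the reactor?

Conversion of B: B consumed = 1ξ₁ = 0.625 × 890 → ξ₁ = 556.2 mol.
Yield of A: 3ξ₂ / 890 = 0.485 → ξ₂ = 143.9 mol.
Outlet amounts (n = n₀ + Σ ν·ξ):
  B: 890 − 1(556.2) = 333.8
  D: 0 + 1(556.2) − 2(143.9) = 268.5
  A: 0 + 3(143.9) = 431.6
Total out = 333.8 + 268.5 + 431.6 = 1034 mol.

1030 mol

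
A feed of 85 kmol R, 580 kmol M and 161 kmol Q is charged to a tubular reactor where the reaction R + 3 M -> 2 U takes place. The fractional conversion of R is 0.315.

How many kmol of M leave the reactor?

R reacted = 0.315 × 85 = 26.77 kmol; ν_R = −1, so ξ = 26.77/1 = 26.77 kmol.
Outlet amounts (n = n₀ + ν ξ):
  R: 85 − 1(26.77) = 58.23
  M: 580 − 3(26.77) = 499.7
  U: 0 + 2(26.77) = 53.55
  Q: 161 (inert)

500 kmol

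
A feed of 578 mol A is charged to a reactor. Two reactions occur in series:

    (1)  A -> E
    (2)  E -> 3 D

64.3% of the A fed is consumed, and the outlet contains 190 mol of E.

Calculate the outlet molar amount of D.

Conversion of A: A consumed = 1ξ₁ = 0.643 × 578 → ξ₁ = 371.7 mol.
E balance: n_E = 0 + 1ξ₁ − 1ξ₂ = 190 → ξ₂ = (1·371.7 − 190)/1 = 181.7 mol.
Outlet amounts (n = n₀ + Σ ν·ξ):
  A: 578 − 1(371.7) = 206.3
  E: 0 + 1(371.7) − 1(181.7) = 190
  D: 0 + 3(181.7) = 545

545 mol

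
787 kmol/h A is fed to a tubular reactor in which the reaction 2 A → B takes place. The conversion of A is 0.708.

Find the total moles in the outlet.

A reacted = 0.708 × 787 = 557.2 kmol/h; ν_A = −2, so ξ = 557.2/2 = 278.6 kmol/h.
Outlet amounts (n = n₀ + ν ξ):
  A: 787 − 2(278.6) = 229.8
  B: 0 + 1(278.6) = 278.6
Total out = 229.8 + 278.6 = 508.4 kmol/h.

508 kmol/h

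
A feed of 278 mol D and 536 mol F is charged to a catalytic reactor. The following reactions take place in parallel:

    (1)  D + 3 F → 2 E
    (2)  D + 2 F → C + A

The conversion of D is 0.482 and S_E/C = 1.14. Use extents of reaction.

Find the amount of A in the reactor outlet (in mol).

Conversion of D: D consumed = 0.482 × 278 = 134 mol = 1ξ₁ + 1ξ₂.
Selectivity: 2ξ₁ / (1ξ₂) = 1.14 → ξ₁ = 0.57 ξ₂.
Substitute: (1·0.57 + 1) ξ₂ = 134 → ξ₂ = 85.35 mol, ξ₁ = 48.65 mol.
Outlet amounts (n = n₀ + Σ ν·ξ):
  D: 278 − 1(48.65) − 1(85.35) = 144
  F: 536 − 3(48.65) − 2(85.35) = 219.4
  E: 0 + 2(48.65) = 97.3
  C: 0 + 1(85.35) = 85.35
  A: 0 + 1(85.35) = 85.35

85.3 mol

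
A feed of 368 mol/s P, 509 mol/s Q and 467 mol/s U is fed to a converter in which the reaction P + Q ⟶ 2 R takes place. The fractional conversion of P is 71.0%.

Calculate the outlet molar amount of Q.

248 mol/s

P reacted = 0.71 × 368 = 261.3 mol/s; ν_P = −1, so ξ = 261.3/1 = 261.3 mol/s.
Outlet amounts (n = n₀ + ν ξ):
  P: 368 − 1(261.3) = 106.7
  Q: 509 − 1(261.3) = 247.7
  R: 0 + 2(261.3) = 522.6
  U: 467 (inert)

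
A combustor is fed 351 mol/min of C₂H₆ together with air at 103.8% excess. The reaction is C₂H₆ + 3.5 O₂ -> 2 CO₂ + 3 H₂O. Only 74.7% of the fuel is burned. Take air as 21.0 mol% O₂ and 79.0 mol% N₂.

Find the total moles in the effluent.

12400 mol/min

Stoichiometric O₂ = 3.5 × 351 = 1228 mol/min; O₂ fed = 1228 × 2.038 = 2504 mol/min.
N₂ fed = 2504 × 79/21 = 9419 mol/min.
Fuel reacted = 0.747 × 351 → ξ = 262.2 mol/min.
Outlet (n = n₀ + ν ξ):
  C₂H₆: 351 − 1(262.2) = 88.8
  O₂: 2504 − 3.5(262.2) = 1586
  N₂: 9419 (inert)
  CO₂: 0 + 2(262.2) = 524.4
  H₂O: 0 + 3(262.2) = 786.6
Total out = 88.8 + 1586 + 9419 + 524.4 + 786.6 = 12400 mol/min.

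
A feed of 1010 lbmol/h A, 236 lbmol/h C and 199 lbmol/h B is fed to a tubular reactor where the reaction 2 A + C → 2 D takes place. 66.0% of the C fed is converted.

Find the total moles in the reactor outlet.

C reacted = 0.66 × 236 = 155.8 lbmol/h; ν_C = −1, so ξ = 155.8/1 = 155.8 lbmol/h.
Outlet amounts (n = n₀ + ν ξ):
  A: 1010 − 2(155.8) = 698.5
  C: 236 − 1(155.8) = 80.24
  D: 0 + 2(155.8) = 311.5
  B: 199 (inert)
Total out = 698.5 + 80.24 + 311.5 + 199 = 1289 lbmol/h.

1290 lbmol/h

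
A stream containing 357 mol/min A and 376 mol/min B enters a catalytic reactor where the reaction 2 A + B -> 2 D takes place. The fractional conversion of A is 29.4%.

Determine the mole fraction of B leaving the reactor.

0.475

A reacted = 0.294 × 357 = 105 mol/min; ν_A = −2, so ξ = 105/2 = 52.48 mol/min.
Outlet amounts (n = n₀ + ν ξ):
  A: 357 − 2(52.48) = 252
  B: 376 − 1(52.48) = 323.5
  D: 0 + 2(52.48) = 105
Total out = 680.5 mol/min; y_B = 323.5 / 680.5 = 0.4754.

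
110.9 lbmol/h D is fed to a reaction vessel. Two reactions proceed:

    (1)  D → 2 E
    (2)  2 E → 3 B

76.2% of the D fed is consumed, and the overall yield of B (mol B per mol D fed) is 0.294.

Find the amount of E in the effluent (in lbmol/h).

Conversion of D: D consumed = 1ξ₁ = 0.762 × 110.9 → ξ₁ = 84.51 lbmol/h.
Yield of B: 3ξ₂ / 110.9 = 0.294 → ξ₂ = 10.87 lbmol/h.
Outlet amounts (n = n₀ + Σ ν·ξ):
  D: 110.9 − 1(84.51) = 26.39
  E: 0 + 2(84.51) − 2(10.87) = 147.3
  B: 0 + 3(10.87) = 32.6

147 lbmol/h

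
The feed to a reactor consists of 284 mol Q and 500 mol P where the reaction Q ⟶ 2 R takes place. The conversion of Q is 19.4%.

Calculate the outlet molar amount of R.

Q reacted = 0.194 × 284 = 55.1 mol; ν_Q = −1, so ξ = 55.1/1 = 55.1 mol.
Outlet amounts (n = n₀ + ν ξ):
  Q: 284 − 1(55.1) = 228.9
  R: 0 + 2(55.1) = 110.2
  P: 500 (inert)

110 mol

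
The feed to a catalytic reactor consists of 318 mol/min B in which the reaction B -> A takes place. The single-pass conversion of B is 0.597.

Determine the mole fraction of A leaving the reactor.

B reacted = 0.597 × 318 = 189.8 mol/min; ν_B = −1, so ξ = 189.8/1 = 189.8 mol/min.
Outlet amounts (n = n₀ + ν ξ):
  B: 318 − 1(189.8) = 128.2
  A: 0 + 1(189.8) = 189.8
Total out = 318 mol/min; y_A = 189.8 / 318 = 0.597.

0.597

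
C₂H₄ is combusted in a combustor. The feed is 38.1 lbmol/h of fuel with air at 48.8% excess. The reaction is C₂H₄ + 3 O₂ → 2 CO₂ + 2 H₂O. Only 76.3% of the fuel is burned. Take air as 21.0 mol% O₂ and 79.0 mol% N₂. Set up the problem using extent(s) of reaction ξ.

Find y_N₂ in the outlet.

Stoichiometric O₂ = 3 × 38.1 = 114.3 lbmol/h; O₂ fed = 114.3 × 1.488 = 170.1 lbmol/h.
N₂ fed = 170.1 × 79/21 = 639.8 lbmol/h.
Fuel reacted = 0.763 × 38.1 → ξ = 29.07 lbmol/h.
Outlet (n = n₀ + ν ξ):
  C₂H₄: 38.1 − 1(29.07) = 9.03
  O₂: 170.1 − 3(29.07) = 82.87
  N₂: 639.8 (inert)
  CO₂: 0 + 2(29.07) = 58.14
  H₂O: 0 + 2(29.07) = 58.14
Total out = 848 lbmol/h; y_N₂ = 639.8 / 848 = 0.7545.

0.755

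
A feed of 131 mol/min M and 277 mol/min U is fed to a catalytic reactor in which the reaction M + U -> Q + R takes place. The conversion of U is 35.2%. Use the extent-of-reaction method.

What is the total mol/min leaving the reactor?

408 mol/min

U reacted = 0.352 × 277 = 97.5 mol/min; ν_U = −1, so ξ = 97.5/1 = 97.5 mol/min.
Outlet amounts (n = n₀ + ν ξ):
  M: 131 − 1(97.5) = 33.5
  U: 277 − 1(97.5) = 179.5
  Q: 0 + 1(97.5) = 97.5
  R: 0 + 1(97.5) = 97.5
Total out = 33.5 + 179.5 + 97.5 + 97.5 = 408 mol/min.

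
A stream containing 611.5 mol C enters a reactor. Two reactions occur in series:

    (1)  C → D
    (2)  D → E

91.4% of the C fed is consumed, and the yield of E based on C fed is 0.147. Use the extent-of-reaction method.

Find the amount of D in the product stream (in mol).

469 mol

Conversion of C: C consumed = 1ξ₁ = 0.914 × 611.5 → ξ₁ = 558.9 mol.
Yield of E: 1ξ₂ / 611.5 = 0.147 → ξ₂ = 89.89 mol.
Outlet amounts (n = n₀ + Σ ν·ξ):
  C: 611.5 − 1(558.9) = 52.59
  D: 0 + 1(558.9) − 1(89.89) = 469
  E: 0 + 1(89.89) = 89.89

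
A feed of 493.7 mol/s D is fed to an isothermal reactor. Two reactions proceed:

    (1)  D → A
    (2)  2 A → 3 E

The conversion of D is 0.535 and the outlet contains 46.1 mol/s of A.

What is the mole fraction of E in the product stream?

0.543

Conversion of D: D consumed = 1ξ₁ = 0.535 × 493.7 → ξ₁ = 264.1 mol/s.
A balance: n_A = 0 + 1ξ₁ − 2ξ₂ = 46.1 → ξ₂ = (1·264.1 − 46.1)/2 = 109 mol/s.
Outlet amounts (n = n₀ + Σ ν·ξ):
  D: 493.7 − 1(264.1) = 229.6
  A: 0 + 1(264.1) − 2(109) = 46.1
  E: 0 + 3(109) = 327
Total out = 602.7 mol/s; y_E = 327 / 602.7 = 0.5426.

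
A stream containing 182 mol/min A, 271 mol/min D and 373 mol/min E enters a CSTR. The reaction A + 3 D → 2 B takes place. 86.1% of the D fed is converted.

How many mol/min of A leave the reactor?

104 mol/min

D reacted = 0.861 × 271 = 233.3 mol/min; ν_D = −3, so ξ = 233.3/3 = 77.78 mol/min.
Outlet amounts (n = n₀ + ν ξ):
  A: 182 − 1(77.78) = 104.2
  D: 271 − 3(77.78) = 37.67
  B: 0 + 2(77.78) = 155.6
  E: 373 (inert)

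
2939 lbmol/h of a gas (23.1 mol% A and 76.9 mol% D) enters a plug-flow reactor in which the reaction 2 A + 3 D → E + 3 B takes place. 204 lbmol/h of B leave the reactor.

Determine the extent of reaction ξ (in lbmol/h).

ξ = 68 lbmol/h

For B: n = n₀ + 3ξ → 204 = 0 + 3ξ, giving ξ = 68 lbmol/h.
Outlet amounts (n = n₀ + ν ξ):
  A: 678.9 − 2(68) = 542.9
  D: 2260 − 3(68) = 2056
  E: 0 + 1(68) = 68
  B: 0 + 3(68) = 204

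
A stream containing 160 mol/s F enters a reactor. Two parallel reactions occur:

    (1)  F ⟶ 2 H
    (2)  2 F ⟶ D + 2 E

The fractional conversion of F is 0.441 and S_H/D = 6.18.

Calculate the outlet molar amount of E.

Conversion of F: F consumed = 0.441 × 160 = 70.56 mol/s = 1ξ₁ + 2ξ₂.
Selectivity: 2ξ₁ / (1ξ₂) = 6.18 → ξ₁ = 3.09 ξ₂.
Substitute: (1·3.09 + 2) ξ₂ = 70.56 → ξ₂ = 13.86 mol/s, ξ₁ = 42.84 mol/s.
Outlet amounts (n = n₀ + Σ ν·ξ):
  F: 160 − 1(42.84) − 2(13.86) = 89.44
  H: 0 + 2(42.84) = 85.67
  D: 0 + 1(13.86) = 13.86
  E: 0 + 2(13.86) = 27.72

27.7 mol/s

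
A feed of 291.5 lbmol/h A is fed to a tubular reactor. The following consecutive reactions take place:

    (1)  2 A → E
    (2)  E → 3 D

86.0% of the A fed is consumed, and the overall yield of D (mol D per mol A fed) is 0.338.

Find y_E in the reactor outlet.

0.399

Conversion of A: A consumed = 2ξ₁ = 0.86 × 291.5 → ξ₁ = 125.3 lbmol/h.
Yield of D: 3ξ₂ / 291.5 = 0.338 → ξ₂ = 32.84 lbmol/h.
Outlet amounts (n = n₀ + Σ ν·ξ):
  A: 291.5 − 2(125.3) = 40.81
  E: 0 + 1(125.3) − 1(32.84) = 92.5
  D: 0 + 3(32.84) = 98.53
Total out = 231.8 lbmol/h; y_E = 92.5 / 231.8 = 0.399.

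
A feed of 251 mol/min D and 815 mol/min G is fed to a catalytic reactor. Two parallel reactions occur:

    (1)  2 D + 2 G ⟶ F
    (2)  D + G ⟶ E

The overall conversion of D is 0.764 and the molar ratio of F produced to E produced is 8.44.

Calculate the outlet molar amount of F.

90.5 mol/min

Conversion of D: D consumed = 0.764 × 251 = 191.8 mol/min = 2ξ₁ + 1ξ₂.
Selectivity: 1ξ₁ / (1ξ₂) = 8.44 → ξ₁ = 8.44 ξ₂.
Substitute: (2·8.44 + 1) ξ₂ = 191.8 → ξ₂ = 10.73 mol/min, ξ₁ = 90.52 mol/min.
Outlet amounts (n = n₀ + Σ ν·ξ):
  D: 251 − 2(90.52) − 1(10.73) = 59.24
  G: 815 − 2(90.52) − 1(10.73) = 623.2
  F: 0 + 1(90.52) = 90.52
  E: 0 + 1(10.73) = 10.73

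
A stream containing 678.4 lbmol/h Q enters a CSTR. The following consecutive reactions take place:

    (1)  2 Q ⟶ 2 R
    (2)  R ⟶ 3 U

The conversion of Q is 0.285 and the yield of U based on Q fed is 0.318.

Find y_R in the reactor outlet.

0.148

Conversion of Q: Q consumed = 2ξ₁ = 0.285 × 678.4 → ξ₁ = 96.67 lbmol/h.
Yield of U: 3ξ₂ / 678.4 = 0.318 → ξ₂ = 71.91 lbmol/h.
Outlet amounts (n = n₀ + Σ ν·ξ):
  Q: 678.4 − 2(96.67) = 485.1
  R: 0 + 2(96.67) − 1(71.91) = 121.4
  U: 0 + 3(71.91) = 215.7
Total out = 822.2 lbmol/h; y_R = 121.4 / 822.2 = 0.1477.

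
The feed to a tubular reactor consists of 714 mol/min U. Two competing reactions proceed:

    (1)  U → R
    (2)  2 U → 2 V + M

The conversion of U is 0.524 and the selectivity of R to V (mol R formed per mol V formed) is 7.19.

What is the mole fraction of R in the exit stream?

Conversion of U: U consumed = 0.524 × 714 = 374.1 mol/min = 1ξ₁ + 2ξ₂.
Selectivity: 1ξ₁ / (2ξ₂) = 7.19 → ξ₁ = 14.38 ξ₂.
Substitute: (1·14.38 + 2) ξ₂ = 374.1 → ξ₂ = 22.84 mol/min, ξ₁ = 328.5 mol/min.
Outlet amounts (n = n₀ + Σ ν·ξ):
  U: 714 − 1(328.5) − 2(22.84) = 339.9
  R: 0 + 1(328.5) = 328.5
  V: 0 + 2(22.84) = 45.68
  M: 0 + 1(22.84) = 22.84
Total out = 736.8 mol/min; y_R = 328.5 / 736.8 = 0.4458.

0.446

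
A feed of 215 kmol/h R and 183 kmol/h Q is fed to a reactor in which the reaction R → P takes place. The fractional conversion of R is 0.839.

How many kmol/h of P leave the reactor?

R reacted = 0.839 × 215 = 180.4 kmol/h; ν_R = −1, so ξ = 180.4/1 = 180.4 kmol/h.
Outlet amounts (n = n₀ + ν ξ):
  R: 215 − 1(180.4) = 34.62
  P: 0 + 1(180.4) = 180.4
  Q: 183 (inert)

180 kmol/h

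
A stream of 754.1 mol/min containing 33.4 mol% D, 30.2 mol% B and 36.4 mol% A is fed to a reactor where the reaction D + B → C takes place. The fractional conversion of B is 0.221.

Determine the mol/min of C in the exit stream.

B reacted = 0.221 × 227.7 = 50.33 mol/min; ν_B = −1, so ξ = 50.33/1 = 50.33 mol/min.
Outlet amounts (n = n₀ + ν ξ):
  D: 251.9 − 1(50.33) = 201.5
  B: 227.7 − 1(50.33) = 177.4
  C: 0 + 1(50.33) = 50.33
  A: 274.5 (inert)

50.3 mol/min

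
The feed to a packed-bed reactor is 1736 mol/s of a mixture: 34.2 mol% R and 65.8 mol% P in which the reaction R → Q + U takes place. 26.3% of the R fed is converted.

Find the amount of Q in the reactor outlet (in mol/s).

R reacted = 0.263 × 593.7 = 156.1 mol/s; ν_R = −1, so ξ = 156.1/1 = 156.1 mol/s.
Outlet amounts (n = n₀ + ν ξ):
  R: 593.7 − 1(156.1) = 437.6
  Q: 0 + 1(156.1) = 156.1
  U: 0 + 1(156.1) = 156.1
  P: 1142 (inert)

156 mol/s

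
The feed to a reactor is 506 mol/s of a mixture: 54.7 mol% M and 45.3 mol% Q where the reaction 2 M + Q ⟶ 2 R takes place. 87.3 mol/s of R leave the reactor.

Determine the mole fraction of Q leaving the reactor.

0.401

For R: n = n₀ + 2ξ → 87.3 = 0 + 2ξ, giving ξ = 43.65 mol/s.
Outlet amounts (n = n₀ + ν ξ):
  M: 276.8 − 2(43.65) = 189.5
  Q: 229.2 − 1(43.65) = 185.6
  R: 0 + 2(43.65) = 87.3
Total out = 462.3 mol/s; y_Q = 185.6 / 462.3 = 0.4014.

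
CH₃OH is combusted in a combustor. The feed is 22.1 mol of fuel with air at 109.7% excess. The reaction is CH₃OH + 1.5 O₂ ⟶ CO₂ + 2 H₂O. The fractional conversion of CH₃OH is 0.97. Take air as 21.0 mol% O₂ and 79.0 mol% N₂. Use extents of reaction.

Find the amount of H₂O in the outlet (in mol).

42.9 mol

Stoichiometric O₂ = 1.5 × 22.1 = 33.15 mol; O₂ fed = 33.15 × 2.097 = 69.52 mol.
N₂ fed = 69.52 × 79/21 = 261.5 mol.
Fuel reacted = 0.97 × 22.1 → ξ = 21.44 mol.
Outlet (n = n₀ + ν ξ):
  CH₃OH: 22.1 − 1(21.44) = 0.663
  O₂: 69.52 − 1.5(21.44) = 37.36
  N₂: 261.5 (inert)
  CO₂: 0 + 1(21.44) = 21.44
  H₂O: 0 + 2(21.44) = 42.87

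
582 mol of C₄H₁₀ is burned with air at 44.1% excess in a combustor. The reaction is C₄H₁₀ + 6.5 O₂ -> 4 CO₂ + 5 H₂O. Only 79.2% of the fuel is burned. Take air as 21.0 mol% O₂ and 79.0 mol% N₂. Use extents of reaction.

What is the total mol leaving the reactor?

27200 mol

Stoichiometric O₂ = 6.5 × 582 = 3783 mol; O₂ fed = 3783 × 1.441 = 5451 mol.
N₂ fed = 5451 × 79/21 = 20510 mol.
Fuel reacted = 0.792 × 582 → ξ = 460.9 mol.
Outlet (n = n₀ + ν ξ):
  C₄H₁₀: 582 − 1(460.9) = 121.1
  O₂: 5451 − 6.5(460.9) = 2455
  N₂: 20510 (inert)
  CO₂: 0 + 4(460.9) = 1844
  H₂O: 0 + 5(460.9) = 2305
Total out = 121.1 + 2455 + 20510 + 1844 + 2305 = 27230 mol.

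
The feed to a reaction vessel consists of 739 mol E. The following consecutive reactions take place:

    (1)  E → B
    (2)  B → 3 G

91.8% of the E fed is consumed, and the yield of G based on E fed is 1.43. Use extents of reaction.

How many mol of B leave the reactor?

326 mol

Conversion of E: E consumed = 1ξ₁ = 0.918 × 739 → ξ₁ = 678.4 mol.
Yield of G: 3ξ₂ / 739 = 1.43 → ξ₂ = 352.3 mol.
Outlet amounts (n = n₀ + Σ ν·ξ):
  E: 739 − 1(678.4) = 60.6
  B: 0 + 1(678.4) − 1(352.3) = 326.1
  G: 0 + 3(352.3) = 1057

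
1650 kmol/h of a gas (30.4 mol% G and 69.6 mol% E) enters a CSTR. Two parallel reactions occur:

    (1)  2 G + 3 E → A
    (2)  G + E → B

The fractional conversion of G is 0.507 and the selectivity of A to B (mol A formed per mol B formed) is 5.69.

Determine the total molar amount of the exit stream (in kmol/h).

Conversion of G: G consumed = 0.507 × 501.6 = 254.3 kmol/h = 2ξ₁ + 1ξ₂.
Selectivity: 1ξ₁ / (1ξ₂) = 5.69 → ξ₁ = 5.69 ξ₂.
Substitute: (2·5.69 + 1) ξ₂ = 254.3 → ξ₂ = 20.54 kmol/h, ξ₁ = 116.9 kmol/h.
Outlet amounts (n = n₀ + Σ ν·ξ):
  G: 501.6 − 2(116.9) − 1(20.54) = 247.3
  E: 1148 − 3(116.9) − 1(20.54) = 777.2
  A: 0 + 1(116.9) = 116.9
  B: 0 + 1(20.54) = 20.54
Total out = 247.3 + 777.2 + 116.9 + 20.54 = 1162 kmol/h.

1160 kmol/h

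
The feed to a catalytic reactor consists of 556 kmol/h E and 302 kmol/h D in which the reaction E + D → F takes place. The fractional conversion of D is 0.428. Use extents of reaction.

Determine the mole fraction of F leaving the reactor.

D reacted = 0.428 × 302 = 129.3 kmol/h; ν_D = −1, so ξ = 129.3/1 = 129.3 kmol/h.
Outlet amounts (n = n₀ + ν ξ):
  E: 556 − 1(129.3) = 426.7
  D: 302 − 1(129.3) = 172.7
  F: 0 + 1(129.3) = 129.3
Total out = 728.7 kmol/h; y_F = 129.3 / 728.7 = 0.1774.

0.177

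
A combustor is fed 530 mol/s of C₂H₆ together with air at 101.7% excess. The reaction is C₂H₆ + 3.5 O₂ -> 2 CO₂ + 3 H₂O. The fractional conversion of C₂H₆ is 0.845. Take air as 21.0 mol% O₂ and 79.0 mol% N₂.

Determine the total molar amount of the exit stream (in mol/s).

18600 mol/s

Stoichiometric O₂ = 3.5 × 530 = 1855 mol/s; O₂ fed = 1855 × 2.017 = 3742 mol/s.
N₂ fed = 3742 × 79/21 = 14080 mol/s.
Fuel reacted = 0.845 × 530 → ξ = 447.8 mol/s.
Outlet (n = n₀ + ν ξ):
  C₂H₆: 530 − 1(447.8) = 82.15
  O₂: 3742 − 3.5(447.8) = 2174
  N₂: 14080 (inert)
  CO₂: 0 + 2(447.8) = 895.7
  H₂O: 0 + 3(447.8) = 1344
Total out = 82.15 + 2174 + 14080 + 895.7 + 1344 = 18570 mol/s.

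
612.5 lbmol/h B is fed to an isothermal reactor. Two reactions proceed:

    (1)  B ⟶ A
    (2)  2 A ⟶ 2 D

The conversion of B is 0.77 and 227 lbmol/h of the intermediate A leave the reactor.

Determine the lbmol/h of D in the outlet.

245 lbmol/h

Conversion of B: B consumed = 1ξ₁ = 0.77 × 612.5 → ξ₁ = 471.6 lbmol/h.
A balance: n_A = 0 + 1ξ₁ − 2ξ₂ = 227 → ξ₂ = (1·471.6 − 227)/2 = 122.3 lbmol/h.
Outlet amounts (n = n₀ + Σ ν·ξ):
  B: 612.5 − 1(471.6) = 140.9
  A: 0 + 1(471.6) − 2(122.3) = 227
  D: 0 + 2(122.3) = 244.6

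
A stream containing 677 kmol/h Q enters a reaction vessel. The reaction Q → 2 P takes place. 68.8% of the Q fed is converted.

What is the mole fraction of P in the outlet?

Q reacted = 0.688 × 677 = 465.8 kmol/h; ν_Q = −1, so ξ = 465.8/1 = 465.8 kmol/h.
Outlet amounts (n = n₀ + ν ξ):
  Q: 677 − 1(465.8) = 211.2
  P: 0 + 2(465.8) = 931.6
Total out = 1143 kmol/h; y_P = 931.6 / 1143 = 0.8152.

0.815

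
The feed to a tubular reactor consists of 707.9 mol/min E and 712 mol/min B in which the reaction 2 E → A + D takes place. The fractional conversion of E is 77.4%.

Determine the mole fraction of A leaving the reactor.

0.193

E reacted = 0.774 × 707.9 = 547.9 mol/min; ν_E = −2, so ξ = 547.9/2 = 274 mol/min.
Outlet amounts (n = n₀ + ν ξ):
  E: 707.9 − 2(274) = 160
  A: 0 + 1(274) = 274
  D: 0 + 1(274) = 274
  B: 712 (inert)
Total out = 1420 mol/min; y_A = 274 / 1420 = 0.1929.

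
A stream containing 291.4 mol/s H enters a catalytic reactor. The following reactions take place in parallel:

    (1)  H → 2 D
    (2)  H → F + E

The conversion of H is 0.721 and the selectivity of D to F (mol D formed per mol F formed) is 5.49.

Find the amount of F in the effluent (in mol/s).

Conversion of H: H consumed = 0.721 × 291.4 = 210.1 mol/s = 1ξ₁ + 1ξ₂.
Selectivity: 2ξ₁ / (1ξ₂) = 5.49 → ξ₁ = 2.745 ξ₂.
Substitute: (1·2.745 + 1) ξ₂ = 210.1 → ξ₂ = 56.1 mol/s, ξ₁ = 154 mol/s.
Outlet amounts (n = n₀ + Σ ν·ξ):
  H: 291.4 − 1(154) − 1(56.1) = 81.3
  D: 0 + 2(154) = 308
  F: 0 + 1(56.1) = 56.1
  E: 0 + 1(56.1) = 56.1

56.1 mol/s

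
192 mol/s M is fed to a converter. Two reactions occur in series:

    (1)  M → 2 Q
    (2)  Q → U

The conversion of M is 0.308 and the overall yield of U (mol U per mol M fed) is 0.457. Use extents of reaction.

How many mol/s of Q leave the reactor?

30.5 mol/s

Conversion of M: M consumed = 1ξ₁ = 0.308 × 192 → ξ₁ = 59.14 mol/s.
Yield of U: 1ξ₂ / 192 = 0.457 → ξ₂ = 87.74 mol/s.
Outlet amounts (n = n₀ + Σ ν·ξ):
  M: 192 − 1(59.14) = 132.9
  Q: 0 + 2(59.14) − 1(87.74) = 30.53
  U: 0 + 1(87.74) = 87.74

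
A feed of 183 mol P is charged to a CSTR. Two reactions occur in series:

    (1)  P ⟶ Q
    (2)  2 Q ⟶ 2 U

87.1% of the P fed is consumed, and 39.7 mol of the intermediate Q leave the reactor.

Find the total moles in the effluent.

Conversion of P: P consumed = 1ξ₁ = 0.871 × 183 → ξ₁ = 159.4 mol.
Q balance: n_Q = 0 + 1ξ₁ − 2ξ₂ = 39.7 → ξ₂ = (1·159.4 − 39.7)/2 = 59.85 mol.
Outlet amounts (n = n₀ + Σ ν·ξ):
  P: 183 − 1(159.4) = 23.61
  Q: 0 + 1(159.4) − 2(59.85) = 39.7
  U: 0 + 2(59.85) = 119.7
Total out = 23.61 + 39.7 + 119.7 = 183 mol.

183 mol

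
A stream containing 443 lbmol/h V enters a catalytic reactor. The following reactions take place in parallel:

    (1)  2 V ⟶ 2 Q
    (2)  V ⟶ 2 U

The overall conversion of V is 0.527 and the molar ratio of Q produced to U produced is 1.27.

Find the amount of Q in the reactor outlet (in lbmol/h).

168 lbmol/h

Conversion of V: V consumed = 0.527 × 443 = 233.5 lbmol/h = 2ξ₁ + 1ξ₂.
Selectivity: 2ξ₁ / (2ξ₂) = 1.27 → ξ₁ = 1.27 ξ₂.
Substitute: (2·1.27 + 1) ξ₂ = 233.5 → ξ₂ = 65.95 lbmol/h, ξ₁ = 83.76 lbmol/h.
Outlet amounts (n = n₀ + Σ ν·ξ):
  V: 443 − 2(83.76) − 1(65.95) = 209.5
  Q: 0 + 2(83.76) = 167.5
  U: 0 + 2(65.95) = 131.9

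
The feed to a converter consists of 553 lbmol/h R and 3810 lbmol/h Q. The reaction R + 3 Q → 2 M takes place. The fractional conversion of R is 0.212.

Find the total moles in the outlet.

4130 lbmol/h

R reacted = 0.212 × 553 = 117.2 lbmol/h; ν_R = −1, so ξ = 117.2/1 = 117.2 lbmol/h.
Outlet amounts (n = n₀ + ν ξ):
  R: 553 − 1(117.2) = 435.8
  Q: 3810 − 3(117.2) = 3458
  M: 0 + 2(117.2) = 234.5
Total out = 435.8 + 3458 + 234.5 = 4129 lbmol/h.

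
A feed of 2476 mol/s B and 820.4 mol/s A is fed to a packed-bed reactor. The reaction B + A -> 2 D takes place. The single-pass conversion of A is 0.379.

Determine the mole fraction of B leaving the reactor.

A reacted = 0.379 × 820.4 = 310.9 mol/s; ν_A = −1, so ξ = 310.9/1 = 310.9 mol/s.
Outlet amounts (n = n₀ + ν ξ):
  B: 2476 − 1(310.9) = 2165
  A: 820.4 − 1(310.9) = 509.5
  D: 0 + 2(310.9) = 621.9
Total out = 3296 mol/s; y_B = 2165 / 3296 = 0.6568.

0.657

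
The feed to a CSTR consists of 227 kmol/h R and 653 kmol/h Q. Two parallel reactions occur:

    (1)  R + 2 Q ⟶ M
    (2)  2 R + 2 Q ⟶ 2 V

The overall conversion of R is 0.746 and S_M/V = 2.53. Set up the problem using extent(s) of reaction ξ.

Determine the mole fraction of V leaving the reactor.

0.0814

Conversion of R: R consumed = 0.746 × 227 = 169.3 kmol/h = 1ξ₁ + 2ξ₂.
Selectivity: 1ξ₁ / (2ξ₂) = 2.53 → ξ₁ = 5.06 ξ₂.
Substitute: (1·5.06 + 2) ξ₂ = 169.3 → ξ₂ = 23.99 kmol/h, ξ₁ = 121.4 kmol/h.
Outlet amounts (n = n₀ + Σ ν·ξ):
  R: 227 − 1(121.4) − 2(23.99) = 57.66
  Q: 653 − 2(121.4) − 2(23.99) = 362.3
  M: 0 + 1(121.4) = 121.4
  V: 0 + 2(23.99) = 47.97
Total out = 589.3 kmol/h; y_V = 47.97 / 589.3 = 0.08141.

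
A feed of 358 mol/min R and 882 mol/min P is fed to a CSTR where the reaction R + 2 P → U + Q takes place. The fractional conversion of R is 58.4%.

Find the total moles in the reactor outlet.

R reacted = 0.584 × 358 = 209.1 mol/min; ν_R = −1, so ξ = 209.1/1 = 209.1 mol/min.
Outlet amounts (n = n₀ + ν ξ):
  R: 358 − 1(209.1) = 148.9
  P: 882 − 2(209.1) = 463.9
  U: 0 + 1(209.1) = 209.1
  Q: 0 + 1(209.1) = 209.1
Total out = 148.9 + 463.9 + 209.1 + 209.1 = 1031 mol/min.

1030 mol/min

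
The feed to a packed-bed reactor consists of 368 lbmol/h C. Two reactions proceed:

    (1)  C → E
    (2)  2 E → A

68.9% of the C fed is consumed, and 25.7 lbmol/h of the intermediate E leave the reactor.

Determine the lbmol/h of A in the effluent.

Conversion of C: C consumed = 1ξ₁ = 0.689 × 368 → ξ₁ = 253.6 lbmol/h.
E balance: n_E = 0 + 1ξ₁ − 2ξ₂ = 25.7 → ξ₂ = (1·253.6 − 25.7)/2 = 113.9 lbmol/h.
Outlet amounts (n = n₀ + Σ ν·ξ):
  C: 368 − 1(253.6) = 114.4
  E: 0 + 1(253.6) − 2(113.9) = 25.7
  A: 0 + 1(113.9) = 113.9

114 lbmol/h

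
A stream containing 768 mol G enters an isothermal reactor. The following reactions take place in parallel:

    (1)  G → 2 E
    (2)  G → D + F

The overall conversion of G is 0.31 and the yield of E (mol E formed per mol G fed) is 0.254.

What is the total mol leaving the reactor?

Yield of E: 2ξ₁ / 768 = 0.254 → ξ₁ = 97.54 mol.
Conversion of G: 1ξ₁ + 1ξ₂ = 0.31 × 768 = 238.1 → ξ₂ = 140.5 mol.
Outlet amounts (n = n₀ + Σ ν·ξ):
  G: 768 − 1(97.54) − 1(140.5) = 529.9
  E: 0 + 2(97.54) = 195.1
  D: 0 + 1(140.5) = 140.5
  F: 0 + 1(140.5) = 140.5
Total out = 529.9 + 195.1 + 140.5 + 140.5 = 1006 mol.

1010 mol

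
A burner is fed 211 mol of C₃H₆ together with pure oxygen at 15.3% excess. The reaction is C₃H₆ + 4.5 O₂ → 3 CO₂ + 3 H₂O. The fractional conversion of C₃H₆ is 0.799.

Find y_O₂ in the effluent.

Stoichiometric O₂ = 4.5 × 211 = 949.5 mol; O₂ fed = 949.5 × 1.153 = 1095 mol.
Fuel reacted = 0.799 × 211 → ξ = 168.6 mol.
Outlet (n = n₀ + ν ξ):
  C₃H₆: 211 − 1(168.6) = 42.41
  O₂: 1095 − 4.5(168.6) = 336.1
  CO₂: 0 + 3(168.6) = 505.8
  H₂O: 0 + 3(168.6) = 505.8
Total out = 1390 mol; y_O₂ = 336.1 / 1390 = 0.2418.

0.242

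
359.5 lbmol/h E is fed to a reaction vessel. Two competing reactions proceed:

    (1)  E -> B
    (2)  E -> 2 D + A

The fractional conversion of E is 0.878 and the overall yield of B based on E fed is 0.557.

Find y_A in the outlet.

0.195

Yield of B: 1ξ₁ / 359.5 = 0.557 → ξ₁ = 200.2 lbmol/h.
Conversion of E: 1ξ₁ + 1ξ₂ = 0.878 × 359.5 = 315.6 → ξ₂ = 115.4 lbmol/h.
Outlet amounts (n = n₀ + Σ ν·ξ):
  E: 359.5 − 1(200.2) − 1(115.4) = 43.86
  B: 0 + 1(200.2) = 200.2
  D: 0 + 2(115.4) = 230.8
  A: 0 + 1(115.4) = 115.4
Total out = 590.3 lbmol/h; y_A = 115.4 / 590.3 = 0.1955.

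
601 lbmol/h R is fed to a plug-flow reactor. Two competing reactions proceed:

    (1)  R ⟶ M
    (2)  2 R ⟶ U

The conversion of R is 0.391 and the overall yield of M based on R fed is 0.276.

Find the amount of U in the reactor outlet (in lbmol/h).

34.6 lbmol/h

Yield of M: 1ξ₁ / 601 = 0.276 → ξ₁ = 165.9 lbmol/h.
Conversion of R: 1ξ₁ + 2ξ₂ = 0.391 × 601 = 235 → ξ₂ = 34.56 lbmol/h.
Outlet amounts (n = n₀ + Σ ν·ξ):
  R: 601 − 1(165.9) − 2(34.56) = 366
  M: 0 + 1(165.9) = 165.9
  U: 0 + 1(34.56) = 34.56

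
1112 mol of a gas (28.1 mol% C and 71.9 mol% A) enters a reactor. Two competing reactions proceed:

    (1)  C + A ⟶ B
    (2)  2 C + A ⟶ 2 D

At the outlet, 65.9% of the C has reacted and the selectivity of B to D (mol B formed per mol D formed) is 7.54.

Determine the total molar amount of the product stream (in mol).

918 mol

Conversion of C: C consumed = 0.659 × 312.5 = 205.9 mol = 1ξ₁ + 2ξ₂.
Selectivity: 1ξ₁ / (2ξ₂) = 7.54 → ξ₁ = 15.08 ξ₂.
Substitute: (1·15.08 + 2) ξ₂ = 205.9 → ξ₂ = 12.06 mol, ξ₁ = 181.8 mol.
Outlet amounts (n = n₀ + Σ ν·ξ):
  C: 312.5 − 1(181.8) − 2(12.06) = 106.6
  A: 799.5 − 1(181.8) − 1(12.06) = 605.7
  B: 0 + 1(181.8) = 181.8
  D: 0 + 2(12.06) = 24.11
Total out = 106.6 + 605.7 + 181.8 + 24.11 = 918.1 mol.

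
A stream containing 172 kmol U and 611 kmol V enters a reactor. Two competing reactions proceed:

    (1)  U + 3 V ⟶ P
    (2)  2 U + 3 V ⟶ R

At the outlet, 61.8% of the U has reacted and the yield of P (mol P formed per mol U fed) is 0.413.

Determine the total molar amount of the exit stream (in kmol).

Yield of P: 1ξ₁ / 172 = 0.413 → ξ₁ = 71.04 kmol.
Conversion of U: 1ξ₁ + 2ξ₂ = 0.618 × 172 = 106.3 → ξ₂ = 17.63 kmol.
Outlet amounts (n = n₀ + Σ ν·ξ):
  U: 172 − 1(71.04) − 2(17.63) = 65.7
  V: 611 − 3(71.04) − 3(17.63) = 345
  P: 0 + 1(71.04) = 71.04
  R: 0 + 1(17.63) = 17.63
Total out = 65.7 + 345 + 71.04 + 17.63 = 499.4 kmol.

499 kmol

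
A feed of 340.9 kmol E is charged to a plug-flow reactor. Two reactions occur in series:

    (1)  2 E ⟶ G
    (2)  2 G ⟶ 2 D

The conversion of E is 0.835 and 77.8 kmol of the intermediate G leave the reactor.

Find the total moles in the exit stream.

Conversion of E: E consumed = 2ξ₁ = 0.835 × 340.9 → ξ₁ = 142.3 kmol.
G balance: n_G = 0 + 1ξ₁ − 2ξ₂ = 77.8 → ξ₂ = (1·142.3 − 77.8)/2 = 32.26 kmol.
Outlet amounts (n = n₀ + Σ ν·ξ):
  E: 340.9 − 2(142.3) = 56.25
  G: 0 + 1(142.3) − 2(32.26) = 77.8
  D: 0 + 2(32.26) = 64.53
Total out = 56.25 + 77.8 + 64.53 = 198.6 kmol.

199 kmol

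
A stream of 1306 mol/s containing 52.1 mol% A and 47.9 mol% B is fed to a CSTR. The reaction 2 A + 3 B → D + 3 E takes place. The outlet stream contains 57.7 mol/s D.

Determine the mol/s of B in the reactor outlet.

452 mol/s

For D: n = n₀ + 1ξ → 57.7 = 0 + 1ξ, giving ξ = 57.7 mol/s.
Outlet amounts (n = n₀ + ν ξ):
  A: 680.4 − 2(57.7) = 565
  B: 625.6 − 3(57.7) = 452.5
  D: 0 + 1(57.7) = 57.7
  E: 0 + 3(57.7) = 173.1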